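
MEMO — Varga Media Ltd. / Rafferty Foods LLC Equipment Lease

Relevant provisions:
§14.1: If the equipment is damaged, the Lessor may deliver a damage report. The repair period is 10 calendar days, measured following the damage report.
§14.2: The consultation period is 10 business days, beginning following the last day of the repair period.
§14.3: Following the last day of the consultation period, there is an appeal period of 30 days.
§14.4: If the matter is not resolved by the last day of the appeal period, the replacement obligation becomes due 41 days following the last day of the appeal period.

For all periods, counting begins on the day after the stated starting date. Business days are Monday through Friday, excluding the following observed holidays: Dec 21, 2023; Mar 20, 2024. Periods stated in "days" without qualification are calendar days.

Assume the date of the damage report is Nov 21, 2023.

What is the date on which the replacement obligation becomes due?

Feb 24, 2024

The last day of the repair period: Nov 21, 2023 + 10 days = Dec 1, 2023.
The last day of the consultation period: 10 business days after Friday, Dec 1, 2023, skipping weekends — Dec 4, Dec 5, Dec 6, Dec 7, Dec 8, Dec 11, Dec 12, Dec 13, Dec 14, Dec 15 — lands on Friday, Dec 15, 2023.
Adding 30 calendar days to Dec 15, 2023 gives Jan 14, 2024, which is the last day of the appeal period.
The date on which the replacement obligation becomes due: 41 calendar days after Jan 14, 2024 is Feb 24, 2024.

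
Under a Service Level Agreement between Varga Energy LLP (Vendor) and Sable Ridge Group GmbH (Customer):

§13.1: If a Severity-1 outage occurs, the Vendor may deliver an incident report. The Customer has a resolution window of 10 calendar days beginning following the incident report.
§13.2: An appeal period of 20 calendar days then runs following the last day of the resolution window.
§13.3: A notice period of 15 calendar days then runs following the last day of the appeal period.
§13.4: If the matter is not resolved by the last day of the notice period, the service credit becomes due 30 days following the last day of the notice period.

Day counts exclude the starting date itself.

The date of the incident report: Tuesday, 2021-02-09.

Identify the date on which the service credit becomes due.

The last day of the resolution window: 10 calendar days after 2021-02-09 is 2021-02-19.
The last day of the appeal period: 20 calendar days after 2021-02-19 is 2021-03-11.
The last day of the notice period: 2021-03-11 + 15 days = 2021-03-26.
Adding 30 calendar days to 2021-03-26 gives 2021-04-25, which is the date on which the service credit becomes due.

2021-04-25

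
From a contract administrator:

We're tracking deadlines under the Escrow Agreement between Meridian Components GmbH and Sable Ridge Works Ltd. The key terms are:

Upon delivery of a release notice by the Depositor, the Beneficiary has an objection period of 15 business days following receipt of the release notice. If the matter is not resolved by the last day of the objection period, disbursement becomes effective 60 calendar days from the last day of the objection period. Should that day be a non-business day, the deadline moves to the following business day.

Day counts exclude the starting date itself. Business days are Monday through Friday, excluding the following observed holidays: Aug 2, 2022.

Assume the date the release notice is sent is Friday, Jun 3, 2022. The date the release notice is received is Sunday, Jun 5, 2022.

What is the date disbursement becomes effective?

Aug 23, 2022

The last day of the objection period: 15 business days after Sunday, Jun 5, 2022, skipping weekends — Jun 6, Jun 7, Jun 8, Jun 9, …, Jun 22, Jun 23, Jun 24 — lands on Friday, Jun 24, 2022.
The date disbursement becomes effective: Jun 24, 2022 + 60 days = Aug 23, 2022. Aug 23, 2022 is a Tuesday and is not a listed holiday, so no roll-forward applies.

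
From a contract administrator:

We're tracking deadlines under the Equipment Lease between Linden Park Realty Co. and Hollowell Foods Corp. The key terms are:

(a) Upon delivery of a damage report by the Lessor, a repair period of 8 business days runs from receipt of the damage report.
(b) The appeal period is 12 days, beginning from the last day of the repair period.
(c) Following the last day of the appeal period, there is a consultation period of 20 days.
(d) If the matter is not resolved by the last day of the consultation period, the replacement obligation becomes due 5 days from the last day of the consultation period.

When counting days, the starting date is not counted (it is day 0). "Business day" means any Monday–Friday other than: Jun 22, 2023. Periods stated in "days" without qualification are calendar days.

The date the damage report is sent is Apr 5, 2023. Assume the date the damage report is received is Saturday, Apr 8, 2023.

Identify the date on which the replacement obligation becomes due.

The last day of the repair period: 8 business days after Saturday, Apr 8, 2023, skipping weekends — Apr 10, Apr 11, Apr 12, Apr 13, Apr 14, Apr 17, Apr 18, Apr 19 — lands on Wednesday, Apr 19, 2023.
The last day of the appeal period: 12 calendar days after Apr 19, 2023 is May 1, 2023.
The last day of the consultation period: May 1, 2023 + 20 days = May 21, 2023.
The date on which the replacement obligation becomes due: May 21, 2023 + 5 days = May 26, 2023.

May 26, 2023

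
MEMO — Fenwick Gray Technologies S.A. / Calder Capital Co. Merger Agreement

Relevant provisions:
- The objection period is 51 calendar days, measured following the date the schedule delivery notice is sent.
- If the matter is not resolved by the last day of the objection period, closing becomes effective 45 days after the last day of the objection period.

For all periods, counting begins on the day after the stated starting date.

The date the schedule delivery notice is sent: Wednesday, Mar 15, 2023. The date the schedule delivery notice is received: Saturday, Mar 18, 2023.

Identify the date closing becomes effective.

Adding 51 calendar days to Mar 15, 2023 gives May 5, 2023, which is the last day of the objection period.
The date closing becomes effective: May 5, 2023 + 45 days = Jun 19, 2023.

Jun 19, 2023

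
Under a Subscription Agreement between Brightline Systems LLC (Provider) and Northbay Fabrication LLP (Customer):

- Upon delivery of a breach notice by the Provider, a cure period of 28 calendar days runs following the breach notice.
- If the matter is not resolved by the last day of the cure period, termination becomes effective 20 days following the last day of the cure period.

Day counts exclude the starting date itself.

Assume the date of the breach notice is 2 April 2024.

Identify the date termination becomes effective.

20 May 2024

The last day of the cure period: 2 April 2024 + 28 days = 30 April 2024.
Adding 20 calendar days to 30 April 2024 gives 20 May 2024, which is the date termination becomes effective.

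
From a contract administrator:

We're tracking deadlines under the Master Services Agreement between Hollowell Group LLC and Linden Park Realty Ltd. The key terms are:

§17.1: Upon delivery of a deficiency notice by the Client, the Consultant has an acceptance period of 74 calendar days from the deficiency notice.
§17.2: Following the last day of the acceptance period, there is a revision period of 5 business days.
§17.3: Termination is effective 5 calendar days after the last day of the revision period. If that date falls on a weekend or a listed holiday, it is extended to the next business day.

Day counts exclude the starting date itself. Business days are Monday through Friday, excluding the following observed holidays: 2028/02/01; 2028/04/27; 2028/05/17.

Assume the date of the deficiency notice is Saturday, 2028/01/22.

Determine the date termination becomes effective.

2028/04/17

The last day of the acceptance period: 2028/01/22 + 74 days = 2028/04/05.
From Wednesday, 2028/04/05, 5 business days (Apr 6, Apr 7, Apr 10, Apr 11, Apr 12, skipping weekends) brings us to Wednesday, 2028/04/12, which is the last day of the revision period.
The date termination becomes effective: 5 calendar days after 2028/04/12 is 2028/04/17. 2028/04/17 is a Monday and is not a listed holiday, so no roll-forward applies.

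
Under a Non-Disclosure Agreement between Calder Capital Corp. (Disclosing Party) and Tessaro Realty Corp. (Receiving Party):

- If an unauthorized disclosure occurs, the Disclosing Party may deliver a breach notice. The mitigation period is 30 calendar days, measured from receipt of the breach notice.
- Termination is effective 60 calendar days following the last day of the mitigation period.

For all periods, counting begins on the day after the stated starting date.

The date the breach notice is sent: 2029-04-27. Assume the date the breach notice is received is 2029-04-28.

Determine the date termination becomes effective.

2029-07-27

The last day of the mitigation period: 30 calendar days after 2029-04-28 is 2029-05-28.
Adding 60 calendar days to 2029-05-28 gives 2029-07-27, which is the date termination becomes effective.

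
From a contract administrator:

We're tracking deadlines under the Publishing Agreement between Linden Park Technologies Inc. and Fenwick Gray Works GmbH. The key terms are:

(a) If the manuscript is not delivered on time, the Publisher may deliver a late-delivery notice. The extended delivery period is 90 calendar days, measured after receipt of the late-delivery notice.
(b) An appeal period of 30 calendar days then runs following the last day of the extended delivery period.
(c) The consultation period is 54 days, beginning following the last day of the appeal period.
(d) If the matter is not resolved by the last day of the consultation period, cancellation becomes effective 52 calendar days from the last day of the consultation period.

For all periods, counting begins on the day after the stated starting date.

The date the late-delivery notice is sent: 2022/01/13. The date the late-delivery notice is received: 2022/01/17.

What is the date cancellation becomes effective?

The last day of the extended delivery period: 90 calendar days after 2022/01/17 is 2022/04/17.
The last day of the appeal period: 30 calendar days after 2022/04/17 is 2022/05/17.
The last day of the consultation period: 54 calendar days after 2022/05/17 is 2022/07/10.
Adding 52 calendar days to 2022/07/10 gives 2022/08/31, which is the date cancellation becomes effective.

2022/08/31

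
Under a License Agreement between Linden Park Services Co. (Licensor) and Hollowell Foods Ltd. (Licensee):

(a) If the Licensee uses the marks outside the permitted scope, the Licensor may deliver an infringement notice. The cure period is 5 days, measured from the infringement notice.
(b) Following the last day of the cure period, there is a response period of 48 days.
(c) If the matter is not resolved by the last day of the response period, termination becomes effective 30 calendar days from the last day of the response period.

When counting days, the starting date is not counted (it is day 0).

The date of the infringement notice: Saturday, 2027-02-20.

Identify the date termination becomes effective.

The last day of the cure period: 5 calendar days after 2027-02-20 is 2027-02-25.
The last day of the response period: 2027-02-25 + 48 days = 2027-04-14.
Adding 30 calendar days to 2027-04-14 gives 2027-05-14, which is the date termination becomes effective.

2027-05-14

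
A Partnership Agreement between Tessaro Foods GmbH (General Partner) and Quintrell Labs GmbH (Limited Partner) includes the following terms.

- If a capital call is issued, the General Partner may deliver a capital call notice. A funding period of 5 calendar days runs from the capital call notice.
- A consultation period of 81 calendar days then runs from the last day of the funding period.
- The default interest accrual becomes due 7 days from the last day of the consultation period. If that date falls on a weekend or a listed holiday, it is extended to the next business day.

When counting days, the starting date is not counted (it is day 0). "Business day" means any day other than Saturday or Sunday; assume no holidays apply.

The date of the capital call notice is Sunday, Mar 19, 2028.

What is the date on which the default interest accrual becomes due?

The last day of the funding period: 5 calendar days after Mar 19, 2028 is Mar 24, 2028.
Adding 81 calendar days to Mar 24, 2028 gives Jun 13, 2028, which is the last day of the consultation period.
Adding 7 calendar days to Jun 13, 2028 gives Jun 20, 2028, which is the date on which the default interest accrual becomes due. Jun 20, 2028 is a Tuesday, so no roll-forward applies.

Jun 20, 2028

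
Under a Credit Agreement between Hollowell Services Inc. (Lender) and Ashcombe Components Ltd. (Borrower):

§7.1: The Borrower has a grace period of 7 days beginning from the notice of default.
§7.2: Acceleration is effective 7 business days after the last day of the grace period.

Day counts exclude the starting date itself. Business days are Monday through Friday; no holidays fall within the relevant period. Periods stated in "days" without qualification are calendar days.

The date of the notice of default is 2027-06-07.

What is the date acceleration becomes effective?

The last day of the grace period: 2027-06-07 + 7 days = 2027-06-14.
From Monday, 2027-06-14, 7 business days (Jun 15, Jun 16, Jun 17, Jun 18, Jun 21, Jun 22, Jun 23, skipping weekends) brings us to Wednesday, 2027-06-23, which is the date acceleration becomes effective.

2027-06-23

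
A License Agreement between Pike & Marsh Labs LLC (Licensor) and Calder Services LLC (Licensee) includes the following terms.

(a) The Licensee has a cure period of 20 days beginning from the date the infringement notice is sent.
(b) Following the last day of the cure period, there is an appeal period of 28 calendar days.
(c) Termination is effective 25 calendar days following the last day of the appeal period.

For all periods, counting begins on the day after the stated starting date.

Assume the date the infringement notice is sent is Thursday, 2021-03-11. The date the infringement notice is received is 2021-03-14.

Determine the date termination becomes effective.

Adding 20 calendar days to 2021-03-11 gives 2021-03-31, which is the last day of the cure period.
Adding 28 calendar days to 2021-03-31 gives 2021-04-28, which is the last day of the appeal period.
The date termination becomes effective: 25 calendar days after 2021-04-28 is 2021-05-23.

2021-05-23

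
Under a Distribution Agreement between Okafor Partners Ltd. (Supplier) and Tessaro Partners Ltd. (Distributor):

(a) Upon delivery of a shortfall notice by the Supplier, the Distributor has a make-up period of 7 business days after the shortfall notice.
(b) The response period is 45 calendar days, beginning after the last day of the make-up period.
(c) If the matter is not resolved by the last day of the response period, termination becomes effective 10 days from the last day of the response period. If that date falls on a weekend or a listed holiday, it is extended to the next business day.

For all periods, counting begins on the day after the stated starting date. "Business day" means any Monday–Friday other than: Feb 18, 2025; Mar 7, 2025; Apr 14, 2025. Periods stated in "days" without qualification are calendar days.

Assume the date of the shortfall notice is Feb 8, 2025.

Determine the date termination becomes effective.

Apr 15, 2025

The last day of the make-up period: 7 business days after Saturday, Feb 8, 2025, skipping weekends and the listed holiday on Feb 18 — Feb 10, Feb 11, Feb 12, Feb 13, Feb 14, Feb 17, Feb 19 — lands on Wednesday, Feb 19, 2025.
The last day of the response period: Feb 19, 2025 + 45 days = Apr 5, 2025.
The date termination becomes effective: Apr 5, 2025 + 10 days = Apr 15, 2025. Apr 15, 2025 is a Tuesday and is not a listed holiday, so no roll-forward applies.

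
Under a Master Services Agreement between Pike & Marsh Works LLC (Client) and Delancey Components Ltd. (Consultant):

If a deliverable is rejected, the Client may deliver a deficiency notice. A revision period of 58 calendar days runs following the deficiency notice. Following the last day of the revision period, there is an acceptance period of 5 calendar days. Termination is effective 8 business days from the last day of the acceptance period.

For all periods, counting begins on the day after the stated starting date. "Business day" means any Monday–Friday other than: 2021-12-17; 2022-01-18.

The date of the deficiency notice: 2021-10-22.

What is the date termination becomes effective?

The last day of the revision period: 2021-10-22 + 58 days = 2021-12-19.
The last day of the acceptance period: 5 calendar days after 2021-12-19 is 2021-12-24.
The date termination becomes effective: counting 8 business days from Friday, 2021-12-24 (Dec 27, Dec 28, Dec 29, Dec 30, Dec 31, Jan 3, Jan 4, Jan 5, skipping weekends) reaches Wednesday, 2022-01-05.

2022-01-05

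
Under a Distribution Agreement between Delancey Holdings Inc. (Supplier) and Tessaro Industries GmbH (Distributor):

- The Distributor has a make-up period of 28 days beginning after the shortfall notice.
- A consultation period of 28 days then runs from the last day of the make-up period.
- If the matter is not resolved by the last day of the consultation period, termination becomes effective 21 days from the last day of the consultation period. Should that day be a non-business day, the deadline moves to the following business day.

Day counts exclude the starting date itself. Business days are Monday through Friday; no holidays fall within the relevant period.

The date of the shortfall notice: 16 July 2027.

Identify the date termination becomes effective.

1 October 2027

The last day of the make-up period: 16 July 2027 + 28 days = 13 August 2027.
Adding 28 calendar days to 13 August 2027 gives 10 September 2027, which is the last day of the consultation period.
The date termination becomes effective: 21 calendar days after 10 September 2027 is 1 October 2027. 1 October 2027 is a Friday, so no roll-forward applies.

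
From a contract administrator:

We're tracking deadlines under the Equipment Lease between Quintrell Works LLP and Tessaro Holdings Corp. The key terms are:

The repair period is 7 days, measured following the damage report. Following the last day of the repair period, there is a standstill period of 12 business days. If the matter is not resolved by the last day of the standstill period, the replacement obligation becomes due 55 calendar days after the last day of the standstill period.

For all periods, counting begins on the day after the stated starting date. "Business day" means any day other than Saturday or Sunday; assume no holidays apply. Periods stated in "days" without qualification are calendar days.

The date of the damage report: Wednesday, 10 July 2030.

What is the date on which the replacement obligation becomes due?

The last day of the repair period: 10 July 2030 + 7 days = 17 July 2030.
The last day of the standstill period: counting 12 business days from Wednesday, 17 July 2030 (Jul 18, Jul 19, Jul 22, Jul 23, …, Jul 31, Aug 1, Aug 2, skipping weekends) reaches Friday, 2 August 2030.
The date on which the replacement obligation becomes due: 2 August 2030 + 55 days = 26 September 2030.

26 September 2030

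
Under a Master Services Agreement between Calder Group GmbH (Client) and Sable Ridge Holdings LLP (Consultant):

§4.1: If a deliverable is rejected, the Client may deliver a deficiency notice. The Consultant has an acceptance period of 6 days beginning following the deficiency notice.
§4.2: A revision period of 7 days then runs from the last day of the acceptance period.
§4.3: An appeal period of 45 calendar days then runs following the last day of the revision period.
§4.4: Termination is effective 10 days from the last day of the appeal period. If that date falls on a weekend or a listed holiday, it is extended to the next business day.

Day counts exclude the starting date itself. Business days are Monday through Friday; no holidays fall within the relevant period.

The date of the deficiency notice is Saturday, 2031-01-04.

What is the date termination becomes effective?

The last day of the acceptance period: 2031-01-04 + 6 days = 2031-01-10.
The last day of the revision period: 2031-01-10 + 7 days = 2031-01-17.
The last day of the appeal period: 2031-01-17 + 45 days = 2031-03-03.
Adding 10 calendar days to 2031-03-03 gives 2031-03-13, which is the date termination becomes effective. 2031-03-13 is a Thursday, so no roll-forward applies.

2031-03-13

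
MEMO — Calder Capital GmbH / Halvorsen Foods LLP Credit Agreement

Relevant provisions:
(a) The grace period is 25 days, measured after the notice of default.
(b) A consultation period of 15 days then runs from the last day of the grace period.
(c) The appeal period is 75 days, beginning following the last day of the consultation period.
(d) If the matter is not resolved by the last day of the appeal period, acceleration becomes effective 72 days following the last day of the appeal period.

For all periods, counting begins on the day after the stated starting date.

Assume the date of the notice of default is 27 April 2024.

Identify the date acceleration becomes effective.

The last day of the grace period: 27 April 2024 + 25 days = 22 May 2024.
The last day of the consultation period: 15 calendar days after 22 May 2024 is 6 June 2024.
Adding 75 calendar days to 6 June 2024 gives 20 August 2024, which is the last day of the appeal period.
The date acceleration becomes effective: 20 August 2024 + 72 days = 31 October 2024.

31 October 2024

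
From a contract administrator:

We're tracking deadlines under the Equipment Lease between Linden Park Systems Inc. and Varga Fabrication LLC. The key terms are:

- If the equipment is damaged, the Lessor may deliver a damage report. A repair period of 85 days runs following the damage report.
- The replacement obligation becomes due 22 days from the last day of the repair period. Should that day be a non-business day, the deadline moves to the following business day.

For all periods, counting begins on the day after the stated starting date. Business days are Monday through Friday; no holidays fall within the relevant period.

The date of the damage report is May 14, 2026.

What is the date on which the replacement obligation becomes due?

Adding 85 calendar days to May 14, 2026 gives August 7, 2026, which is the last day of the repair period.
The date on which the replacement obligation becomes due: 22 calendar days after August 7, 2026 is August 29, 2026. That falls on a Saturday, so it rolls to the next business day, Monday, August 31, 2026.

August 31, 2026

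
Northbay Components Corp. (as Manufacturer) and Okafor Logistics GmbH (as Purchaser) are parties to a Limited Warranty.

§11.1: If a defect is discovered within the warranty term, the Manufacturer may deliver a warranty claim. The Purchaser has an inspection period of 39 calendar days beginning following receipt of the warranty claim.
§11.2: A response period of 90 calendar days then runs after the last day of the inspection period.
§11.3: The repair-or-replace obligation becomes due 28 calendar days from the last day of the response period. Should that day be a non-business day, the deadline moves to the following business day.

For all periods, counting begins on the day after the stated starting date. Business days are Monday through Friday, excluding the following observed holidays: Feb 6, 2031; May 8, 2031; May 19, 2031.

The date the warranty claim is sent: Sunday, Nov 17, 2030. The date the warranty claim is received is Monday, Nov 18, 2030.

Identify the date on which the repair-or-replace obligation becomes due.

The last day of the inspection period: 39 calendar days after Nov 18, 2030 is Dec 27, 2030.
Adding 90 calendar days to Dec 27, 2030 gives Mar 27, 2031, which is the last day of the response period.
Adding 28 calendar days to Mar 27, 2031 gives Apr 24, 2031, which is the date on which the repair-or-replace obligation becomes due. Apr 24, 2031 is a Thursday and is not a listed holiday, so no roll-forward applies.

Apr 24, 2031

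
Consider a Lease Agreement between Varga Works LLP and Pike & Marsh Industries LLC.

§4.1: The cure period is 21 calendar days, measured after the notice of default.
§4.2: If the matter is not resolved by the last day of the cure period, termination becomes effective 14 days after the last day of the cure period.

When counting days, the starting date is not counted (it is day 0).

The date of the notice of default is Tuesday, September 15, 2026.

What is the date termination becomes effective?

The last day of the cure period: 21 calendar days after September 15, 2026 is October 6, 2026.
The date termination becomes effective: 14 calendar days after October 6, 2026 is October 20, 2026.

October 20, 2026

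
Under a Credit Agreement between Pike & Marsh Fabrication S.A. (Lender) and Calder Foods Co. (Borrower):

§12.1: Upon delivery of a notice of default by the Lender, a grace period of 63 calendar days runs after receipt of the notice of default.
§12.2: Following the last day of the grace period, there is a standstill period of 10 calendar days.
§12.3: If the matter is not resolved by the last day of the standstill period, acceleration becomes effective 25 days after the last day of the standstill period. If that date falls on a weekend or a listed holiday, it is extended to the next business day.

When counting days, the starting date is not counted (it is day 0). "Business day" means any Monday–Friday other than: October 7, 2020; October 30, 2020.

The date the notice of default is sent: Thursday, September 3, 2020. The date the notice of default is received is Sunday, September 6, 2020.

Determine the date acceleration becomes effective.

The last day of the grace period: 63 calendar days after September 6, 2020 is November 8, 2020.
The last day of the standstill period: 10 calendar days after November 8, 2020 is November 18, 2020.
The date acceleration becomes effective: November 18, 2020 + 25 days = December 13, 2020. That falls on a Sunday, so it rolls to the next business day, Monday, December 14, 2020.

December 14, 2020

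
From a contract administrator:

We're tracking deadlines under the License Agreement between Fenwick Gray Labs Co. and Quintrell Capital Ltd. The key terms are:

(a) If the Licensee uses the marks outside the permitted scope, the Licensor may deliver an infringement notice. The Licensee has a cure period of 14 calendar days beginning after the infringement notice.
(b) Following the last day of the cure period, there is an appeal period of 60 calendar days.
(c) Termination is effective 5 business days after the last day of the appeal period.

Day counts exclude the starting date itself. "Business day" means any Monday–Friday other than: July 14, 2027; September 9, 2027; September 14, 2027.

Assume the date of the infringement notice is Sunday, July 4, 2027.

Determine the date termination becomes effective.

Adding 14 calendar days to July 4, 2027 gives July 18, 2027, which is the last day of the cure period.
Adding 60 calendar days to July 18, 2027 gives September 16, 2027, which is the last day of the appeal period.
From Thursday, September 16, 2027, 5 business days (Sep 17, Sep 20, Sep 21, Sep 22, Sep 23, skipping weekends) brings us to Thursday, September 23, 2027, which is the date termination becomes effective.

September 23, 2027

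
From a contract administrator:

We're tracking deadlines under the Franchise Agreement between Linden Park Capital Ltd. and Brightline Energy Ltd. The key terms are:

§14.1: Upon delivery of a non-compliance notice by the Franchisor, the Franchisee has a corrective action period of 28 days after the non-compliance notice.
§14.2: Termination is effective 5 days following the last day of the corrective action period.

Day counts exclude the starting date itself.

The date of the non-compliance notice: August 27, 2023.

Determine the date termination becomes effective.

September 29, 2023

The last day of the corrective action period: August 27, 2023 + 28 days = September 24, 2023.
The date termination becomes effective: 5 calendar days after September 24, 2023 is September 29, 2023.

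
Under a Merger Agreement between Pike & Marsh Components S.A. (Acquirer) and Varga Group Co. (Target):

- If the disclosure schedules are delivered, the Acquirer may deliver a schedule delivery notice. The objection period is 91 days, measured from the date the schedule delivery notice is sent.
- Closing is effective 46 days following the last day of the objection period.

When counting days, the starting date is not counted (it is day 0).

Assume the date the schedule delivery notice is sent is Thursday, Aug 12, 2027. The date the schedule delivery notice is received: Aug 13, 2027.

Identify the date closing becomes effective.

The last day of the objection period: 91 calendar days after Aug 12, 2027 is Nov 11, 2027.
Adding 46 calendar days to Nov 11, 2027 gives Dec 27, 2027, which is the date closing becomes effective.

Dec 27, 2027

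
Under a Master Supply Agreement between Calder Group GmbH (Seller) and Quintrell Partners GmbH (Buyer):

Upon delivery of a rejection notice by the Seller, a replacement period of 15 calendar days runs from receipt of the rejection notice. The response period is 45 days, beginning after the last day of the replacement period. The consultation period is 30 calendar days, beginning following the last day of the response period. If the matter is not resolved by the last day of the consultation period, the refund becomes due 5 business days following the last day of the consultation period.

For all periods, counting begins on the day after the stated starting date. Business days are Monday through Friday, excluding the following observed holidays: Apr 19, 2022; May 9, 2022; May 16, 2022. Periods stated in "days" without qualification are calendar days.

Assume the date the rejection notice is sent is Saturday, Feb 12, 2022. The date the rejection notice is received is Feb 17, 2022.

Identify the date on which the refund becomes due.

Adding 15 calendar days to Feb 17, 2022 gives Mar 4, 2022, which is the last day of the replacement period.
The last day of the response period: 45 calendar days after Mar 4, 2022 is Apr 18, 2022.
Adding 30 calendar days to Apr 18, 2022 gives May 18, 2022, which is the last day of the consultation period.
From Wednesday, May 18, 2022, 5 business days (May 19, May 20, May 23, May 24, May 25, skipping weekends) brings us to Wednesday, May 25, 2022, which is the date on which the refund becomes due.

May 25, 2022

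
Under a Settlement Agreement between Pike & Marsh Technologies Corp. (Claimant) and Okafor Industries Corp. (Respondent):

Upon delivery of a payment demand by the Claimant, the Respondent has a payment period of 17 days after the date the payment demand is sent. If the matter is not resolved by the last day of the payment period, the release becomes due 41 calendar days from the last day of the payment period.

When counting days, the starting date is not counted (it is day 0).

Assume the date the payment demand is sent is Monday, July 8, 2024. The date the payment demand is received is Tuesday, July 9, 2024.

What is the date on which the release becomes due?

September 4, 2024

The last day of the payment period: 17 calendar days after July 8, 2024 is July 25, 2024.
The date on which the release becomes due: July 25, 2024 + 41 days = September 4, 2024.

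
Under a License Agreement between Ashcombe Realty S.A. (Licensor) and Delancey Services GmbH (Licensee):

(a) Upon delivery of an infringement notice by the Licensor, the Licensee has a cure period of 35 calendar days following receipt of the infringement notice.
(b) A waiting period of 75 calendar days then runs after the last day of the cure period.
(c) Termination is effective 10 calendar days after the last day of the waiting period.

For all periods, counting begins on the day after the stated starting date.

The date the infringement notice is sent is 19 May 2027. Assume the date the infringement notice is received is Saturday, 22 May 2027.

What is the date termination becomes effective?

19 September 2027

The last day of the cure period: 35 calendar days after 22 May 2027 is 26 June 2027.
The last day of the waiting period: 75 calendar days after 26 June 2027 is 9 September 2027.
The date termination becomes effective: 10 calendar days after 9 September 2027 is 19 September 2027.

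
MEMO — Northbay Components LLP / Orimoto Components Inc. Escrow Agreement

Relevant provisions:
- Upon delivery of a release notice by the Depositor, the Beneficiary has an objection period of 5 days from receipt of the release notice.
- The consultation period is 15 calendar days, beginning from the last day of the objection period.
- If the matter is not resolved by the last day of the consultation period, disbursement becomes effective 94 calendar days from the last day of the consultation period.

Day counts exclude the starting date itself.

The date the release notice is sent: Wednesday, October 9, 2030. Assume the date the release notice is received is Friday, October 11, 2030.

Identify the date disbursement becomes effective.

The last day of the objection period: October 11, 2030 + 5 days = October 16, 2030.
The last day of the consultation period: 15 calendar days after October 16, 2030 is October 31, 2030.
The date disbursement becomes effective: 94 calendar days after October 31, 2030 is February 2, 2031.

February 2, 2031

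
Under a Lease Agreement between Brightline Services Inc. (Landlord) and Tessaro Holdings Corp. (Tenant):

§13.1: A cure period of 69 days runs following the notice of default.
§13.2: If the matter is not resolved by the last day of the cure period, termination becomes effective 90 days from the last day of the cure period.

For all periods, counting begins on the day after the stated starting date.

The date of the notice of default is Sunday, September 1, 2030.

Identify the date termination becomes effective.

The last day of the cure period: September 1, 2030 + 69 days = November 9, 2030.
The date termination becomes effective: 90 calendar days after November 9, 2030 is February 7, 2031.

February 7, 2031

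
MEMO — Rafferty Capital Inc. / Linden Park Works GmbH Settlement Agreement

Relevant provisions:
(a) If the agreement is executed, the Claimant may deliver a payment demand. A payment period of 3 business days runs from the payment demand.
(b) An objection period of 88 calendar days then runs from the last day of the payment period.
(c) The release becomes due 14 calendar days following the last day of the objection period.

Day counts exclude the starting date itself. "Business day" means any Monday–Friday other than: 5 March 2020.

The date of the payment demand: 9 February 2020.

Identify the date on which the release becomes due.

The last day of the payment period: counting 3 business days from Sunday, 9 February 2020 (Feb 10, Feb 11, Feb 12, skipping weekends) reaches Wednesday, 12 February 2020.
The last day of the objection period: 12 February 2020 + 88 days = 10 May 2020.
The date on which the release becomes due: 10 May 2020 + 14 days = 24 May 2020.

24 May 2020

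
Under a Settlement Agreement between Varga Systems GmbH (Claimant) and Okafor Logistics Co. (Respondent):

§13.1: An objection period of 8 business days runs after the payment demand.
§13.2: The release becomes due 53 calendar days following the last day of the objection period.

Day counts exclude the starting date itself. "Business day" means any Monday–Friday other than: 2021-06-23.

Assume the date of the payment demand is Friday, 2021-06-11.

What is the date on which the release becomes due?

The last day of the objection period: 8 business days after Friday, 2021-06-11, skipping weekends and the listed holiday on Jun 23 — Jun 14, Jun 15, Jun 16, Jun 17, Jun 18, Jun 21, Jun 22, Jun 24 — lands on Thursday, 2021-06-24.
The date on which the release becomes due: 53 calendar days after 2021-06-24 is 2021-08-16.

2021-08-16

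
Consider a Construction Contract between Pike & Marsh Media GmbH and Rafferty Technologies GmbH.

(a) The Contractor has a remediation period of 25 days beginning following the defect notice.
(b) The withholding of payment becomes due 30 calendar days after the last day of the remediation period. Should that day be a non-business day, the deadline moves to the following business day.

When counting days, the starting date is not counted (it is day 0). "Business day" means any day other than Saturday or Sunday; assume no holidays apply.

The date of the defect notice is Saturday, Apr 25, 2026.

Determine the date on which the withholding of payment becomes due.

Jun 19, 2026

Adding 25 calendar days to Apr 25, 2026 gives May 20, 2026, which is the last day of the remediation period.
Adding 30 calendar days to May 20, 2026 gives Jun 19, 2026, which is the date on which the withholding of payment becomes due. Jun 19, 2026 is a Friday, so no roll-forward applies.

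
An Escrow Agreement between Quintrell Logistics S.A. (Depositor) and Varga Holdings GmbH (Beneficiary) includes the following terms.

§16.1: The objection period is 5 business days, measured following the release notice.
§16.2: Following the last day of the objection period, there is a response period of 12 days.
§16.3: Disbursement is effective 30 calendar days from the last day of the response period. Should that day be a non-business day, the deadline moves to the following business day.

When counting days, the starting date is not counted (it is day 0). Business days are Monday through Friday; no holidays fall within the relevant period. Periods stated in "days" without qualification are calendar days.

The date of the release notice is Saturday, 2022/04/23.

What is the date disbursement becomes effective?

2022/06/10

The last day of the objection period: 5 business days after Saturday, 2022/04/23, skipping weekends — Apr 25, Apr 26, Apr 27, Apr 28, Apr 29 — lands on Friday, 2022/04/29.
The last day of the response period: 12 calendar days after 2022/04/29 is 2022/05/11.
The date disbursement becomes effective: 2022/05/11 + 30 days = 2022/06/10. 2022/06/10 is a Friday, so no roll-forward applies.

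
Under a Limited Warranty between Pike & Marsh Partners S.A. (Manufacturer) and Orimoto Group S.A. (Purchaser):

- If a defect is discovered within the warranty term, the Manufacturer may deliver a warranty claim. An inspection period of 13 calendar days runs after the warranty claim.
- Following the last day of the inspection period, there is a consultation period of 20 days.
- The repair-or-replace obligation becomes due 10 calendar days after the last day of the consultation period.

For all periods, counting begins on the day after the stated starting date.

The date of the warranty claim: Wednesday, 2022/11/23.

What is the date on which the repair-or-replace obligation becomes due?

The last day of the inspection period: 13 calendar days after 2022/11/23 is 2022/12/06.
Adding 20 calendar days to 2022/12/06 gives 2022/12/26, which is the last day of the consultation period.
The date on which the repair-or-replace obligation becomes due: 2022/12/26 + 10 days = 2023/01/05.

2023/01/05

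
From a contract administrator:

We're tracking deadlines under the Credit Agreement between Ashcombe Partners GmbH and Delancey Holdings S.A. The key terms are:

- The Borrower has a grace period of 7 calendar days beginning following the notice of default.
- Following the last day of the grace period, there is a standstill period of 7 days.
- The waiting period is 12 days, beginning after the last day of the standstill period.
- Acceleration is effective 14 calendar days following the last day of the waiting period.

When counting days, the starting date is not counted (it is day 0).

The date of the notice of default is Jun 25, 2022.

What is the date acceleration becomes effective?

The last day of the grace period: 7 calendar days after Jun 25, 2022 is Jul 2, 2022.
The last day of the standstill period: Jul 2, 2022 + 7 days = Jul 9, 2022.
The last day of the waiting period: 12 calendar days after Jul 9, 2022 is Jul 21, 2022.
The date acceleration becomes effective: Jul 21, 2022 + 14 days = Aug 4, 2022.

Aug 4, 2022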